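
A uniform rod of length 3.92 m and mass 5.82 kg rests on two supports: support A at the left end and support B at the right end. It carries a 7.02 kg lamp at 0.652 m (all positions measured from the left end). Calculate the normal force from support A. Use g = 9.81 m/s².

R_A ≈ 86 N

Choose support B as the axis so its reaction then has zero moment arm.
Beam weight: 5.82 × 9.81 = 57.09 N down at 1.96 m → arm 1.96 m, τ = 57.09 × 1.96 = 111.9 N·m counterclockwise.
Lamp: 7.02 × 9.81 = 68.87 N down at 0.652 m → arm 3.268 m, τ = 68.87 × 3.268 = 225.1 N·m counterclockwise.
Net load moment about support B = 337 N·m counterclockwise.
Reaction R at support A is upward at 0 m, arm 3.92 m → moment R × 3.92 clockwise.
For rotational equilibrium, R × 3.92 = 337, so R = 86 N.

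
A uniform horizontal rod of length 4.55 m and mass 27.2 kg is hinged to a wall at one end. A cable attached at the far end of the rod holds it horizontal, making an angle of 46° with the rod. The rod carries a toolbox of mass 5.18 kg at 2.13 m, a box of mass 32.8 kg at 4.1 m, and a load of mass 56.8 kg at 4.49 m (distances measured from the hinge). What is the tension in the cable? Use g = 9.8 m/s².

T ≈ 1380 N

Taking torques about the hinge:
Beam weight: 27.2 × 9.8 = 266.6 N down at 2.275 m → arm 2.275 m, τ = 266.6 × 2.275 = 606.5 N·m clockwise.
Toolbox: 5.18 × 9.8 = 50.76 N down at 2.13 m → arm 2.13 m, τ = 50.76 × 2.13 = 108.1 N·m clockwise.
Box: 32.8 × 9.8 = 321.4 N down at 4.1 m → arm 4.1 m, τ = 321.4 × 4.1 = 1318 N·m clockwise.
Load: 56.8 × 9.8 = 556.6 N down at 4.49 m → arm 4.49 m, τ = 556.6 × 4.49 = 2499 N·m clockwise.
Total clockwise load moment = 4532 N·m.
The cable tension T acts at 4.55 m; only its component perpendicular to the rod, T sinθ, produces torque. sin 46° = 0.7193.
Setting net torque to zero: T × 4.55 × 0.7193 = 4532 → T = 4532 / 3.273 = 1380 N.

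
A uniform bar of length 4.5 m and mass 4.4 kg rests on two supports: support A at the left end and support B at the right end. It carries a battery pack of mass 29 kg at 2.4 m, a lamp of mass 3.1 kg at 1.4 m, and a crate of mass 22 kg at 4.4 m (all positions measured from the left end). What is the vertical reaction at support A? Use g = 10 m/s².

R_A ≈ 184 N

About support B:
Beam weight: 4.4 × 10 = 44 N down at 2.25 m → arm 2.25 m, τ = 44 × 2.25 = 99 N·m counterclockwise.
Battery pack: 29 × 10 = 290 N down at 2.4 m → arm 2.1 m, τ = 290 × 2.1 = 609 N·m counterclockwise.
Lamp: 3.1 × 10 = 31 N down at 1.4 m → arm 3.1 m, τ = 31 × 3.1 = 96.1 N·m counterclockwise.
Crate: 22 × 10 = 220 N down at 4.4 m → arm 0.1 m, τ = 220 × 0.1 = 22 N·m counterclockwise.
Net load moment about support B = 826.1 N·m counterclockwise.
Reaction R at support A is upward at 0 m, arm 4.5 m → moment R × 4.5 clockwise.
Balancing moments: R × 4.5 = 826.1, giving R = 184 N.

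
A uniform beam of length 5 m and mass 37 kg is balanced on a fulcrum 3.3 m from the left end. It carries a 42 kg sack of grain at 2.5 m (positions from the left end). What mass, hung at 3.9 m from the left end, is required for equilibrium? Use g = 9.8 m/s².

Take moments about the fulcrum (at 3.3 m from the left end).
Beam weight: 37 × 9.8 = 362.6 N down at 2.5 m → arm 0.8 m, τ = 362.6 × 0.8 = 290.1 N·m counterclockwise.
Sack of grain: 42 × 9.8 = 411.6 N down at 2.5 m → arm 0.8 m, τ = 411.6 × 0.8 = 329.3 N·m counterclockwise.
Net moment of known loads = 619.4 N·m counterclockwise.
An unknown mass m at 3.9 m has arm 0.6 m; its moment is m·g·0.6 clockwise.
Στ = 0 ⇒ m × 9.8 × 0.6 = 619.4 ⇒ m = 619.4 / (9.8 × 0.6) = 105 kg.

m ≈ 105 kg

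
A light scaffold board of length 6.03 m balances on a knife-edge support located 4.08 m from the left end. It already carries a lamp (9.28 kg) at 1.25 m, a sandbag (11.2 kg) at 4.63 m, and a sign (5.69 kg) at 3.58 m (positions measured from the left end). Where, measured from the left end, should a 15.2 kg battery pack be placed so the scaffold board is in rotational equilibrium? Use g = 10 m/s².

Choose the knife-edge support (at 4.08 m from the left end) as the axis so the support reaction has zero arm there.
Lamp: 9.28 × 10 = 92.8 N down at 1.25 m → arm 2.83 m, τ = 92.8 × 2.83 = 262.6 N·m counterclockwise.
Sandbag: 11.2 × 10 = 112 N down at 4.63 m → arm 0.55 m, τ = 112 × 0.55 = 61.6 N·m clockwise.
Sign: 5.69 × 10 = 56.9 N down at 3.58 m → arm 0.5 m, τ = 56.9 × 0.5 = 28.45 N·m counterclockwise.
Net moment of existing loads = 229.5 N·m counterclockwise.
The battery pack weighs 15.2 × 10 = 152 N and must supply an equal clockwise moment, so its lever arm about the knife-edge support is 229.5 / 152 = 1.51 m.
That puts it at 4.08 + 1.51 = 5.59 m from the left end.

x ≈ 5.59 m from the left end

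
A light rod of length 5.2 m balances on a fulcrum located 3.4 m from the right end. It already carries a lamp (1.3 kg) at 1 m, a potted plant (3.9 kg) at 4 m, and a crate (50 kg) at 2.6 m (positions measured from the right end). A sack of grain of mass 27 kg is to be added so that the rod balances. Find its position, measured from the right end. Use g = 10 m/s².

x ≈ 4.91 m from the right end

Sum moments about the fulcrum (at 3.4 m from the right end) (the support reaction has zero arm there).
Lamp: 1.3 × 10 = 13 N down at 1 m → arm 2.4 m, τ = 13 × 2.4 = 31.2 N·m clockwise.
Potted plant: 3.9 × 10 = 39 N down at 4 m → arm 0.6 m, τ = 39 × 0.6 = 23.4 N·m counterclockwise.
Crate: 50 × 10 = 500 N down at 2.6 m → arm 0.8 m, τ = 500 × 0.8 = 400 N·m clockwise.
Net moment of existing loads = 407.8 N·m clockwise.
The sack of grain weighs 27 × 10 = 270 N and must supply an equal counterclockwise moment, so its lever arm about the fulcrum is 407.8 / 270 = 1.51 m.
That puts it at 3.4 + 1.51 = 4.91 m from the right end.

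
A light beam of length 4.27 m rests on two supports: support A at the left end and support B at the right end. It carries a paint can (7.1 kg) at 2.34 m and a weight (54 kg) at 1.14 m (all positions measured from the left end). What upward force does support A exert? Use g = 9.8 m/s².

Choose support B as the axis so its reaction then has zero moment arm.
Paint can: 7.1 × 9.8 = 69.58 N down at 2.34 m → arm 1.93 m, τ = 69.58 × 1.93 = 134.3 N·m counterclockwise.
Weight: 54 × 9.8 = 529.2 N down at 1.14 m → arm 3.13 m, τ = 529.2 × 3.13 = 1656 N·m counterclockwise.
Net load moment about support B = 1790 N·m counterclockwise.
Reaction R at support A is upward at 0 m, arm 4.27 m → moment R × 4.27 clockwise.
Στ = 0 ⇒ R × 4.27 = 1790 ⇒ R = 419 N.

R_A ≈ 419 N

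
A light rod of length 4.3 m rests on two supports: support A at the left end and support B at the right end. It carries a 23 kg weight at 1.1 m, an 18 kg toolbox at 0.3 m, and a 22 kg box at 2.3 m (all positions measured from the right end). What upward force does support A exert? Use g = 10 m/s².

Take moments about support B.
Weight: 23 × 10 = 230 N down at 1.1 m → arm 1.1 m, τ = 230 × 1.1 = 253 N·m counterclockwise.
Toolbox: 18 × 10 = 180 N down at 0.3 m → arm 0.3 m, τ = 180 × 0.3 = 54 N·m counterclockwise.
Box: 22 × 10 = 220 N down at 2.3 m → arm 2.3 m, τ = 220 × 2.3 = 506 N·m counterclockwise.
Net load moment about support B = 813 N·m counterclockwise.
Reaction R at support A is upward at 4.3 m, arm 4.3 m → moment R × 4.3 clockwise.
Setting net torque to zero: R × 4.3 = 813 → R = 189 N.

R_A ≈ 189 N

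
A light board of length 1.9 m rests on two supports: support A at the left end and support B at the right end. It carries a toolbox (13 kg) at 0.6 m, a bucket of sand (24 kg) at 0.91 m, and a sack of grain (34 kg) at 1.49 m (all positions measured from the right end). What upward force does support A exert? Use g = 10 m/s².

Choose support B as the axis so its reaction then has zero moment arm.
Toolbox: 13 × 10 = 130 N down at 0.6 m → arm 0.6 m, τ = 130 × 0.6 = 78 N·m counterclockwise.
Bucket of sand: 24 × 10 = 240 N down at 0.91 m → arm 0.91 m, τ = 240 × 0.91 = 218.4 N·m counterclockwise.
Sack of grain: 34 × 10 = 340 N down at 1.49 m → arm 1.49 m, τ = 340 × 1.49 = 506.6 N·m counterclockwise.
Net load moment about support B = 803 N·m counterclockwise.
Reaction R at support A is upward at 1.9 m, arm 1.9 m → moment R × 1.9 clockwise.
Στ = 0 ⇒ R × 1.9 = 803 ⇒ R = 423 N.

R_A ≈ 423 N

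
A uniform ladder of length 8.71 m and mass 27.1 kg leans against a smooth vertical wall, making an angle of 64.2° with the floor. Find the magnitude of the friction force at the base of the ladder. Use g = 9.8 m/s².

Taking torques about the foot of the ladder:
Ladder weight 27.1×9.8 = 265.6 N acts at 4.355 m along the ladder; its horizontal arm is 4.355·cos64.2° = 1.895 m → τ = 503.3 N·m clockwise.
Wall normal N acts horizontally at the top; its moment arm is the height L sinθ = 8.71·sin64.2° = 7.842 m, counterclockwise.
Setting net torque to zero: N × 7.842 = 503.3 → N = 64.2 N.
ΣFx = 0: friction at the foot balances the wall's push, so f = N_wall = 64.2 N.

f ≈ 64.2 N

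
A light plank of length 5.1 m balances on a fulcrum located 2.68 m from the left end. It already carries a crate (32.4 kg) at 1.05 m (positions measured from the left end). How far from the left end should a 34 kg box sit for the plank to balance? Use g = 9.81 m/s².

About the fulcrum (at 2.68 m from the left end):
Crate: 32.4 × 9.81 = 317.8 N down at 1.05 m → arm 1.63 m, τ = 317.8 × 1.63 = 518 N·m counterclockwise.
Net moment of existing loads = 518 N·m counterclockwise.
The box weighs 34 × 9.81 = 333.5 N and must supply an equal clockwise moment, so its lever arm about the fulcrum is 518 / 333.5 = 1.55 m.
That puts it at 2.68 + 1.55 = 4.23 m from the left end.

x ≈ 4.23 m from the left end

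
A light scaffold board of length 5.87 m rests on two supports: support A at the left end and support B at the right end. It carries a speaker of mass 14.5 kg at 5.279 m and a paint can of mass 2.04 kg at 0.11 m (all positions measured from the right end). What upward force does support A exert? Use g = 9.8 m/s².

Sum moments about support B (its reaction then has zero moment arm).
Speaker: 14.5 × 9.8 = 142.1 N down at 5.279 m → arm 5.279 m, τ = 142.1 × 5.279 = 750.1 N·m counterclockwise.
Paint can: 2.04 × 9.8 = 19.99 N down at 0.11 m → arm 0.11 m, τ = 19.99 × 0.11 = 2.199 N·m counterclockwise.
Net load moment about support B = 752.3 N·m counterclockwise.
Reaction R at support A is upward at 5.87 m, arm 5.87 m → moment R × 5.87 clockwise.
Στ = 0 ⇒ R × 5.87 = 752.3 ⇒ R = 128 N.

R_A ≈ 128 N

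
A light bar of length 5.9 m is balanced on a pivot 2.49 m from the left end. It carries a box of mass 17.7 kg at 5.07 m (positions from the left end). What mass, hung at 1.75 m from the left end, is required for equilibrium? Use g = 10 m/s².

m ≈ 61.7 kg

Choose the pivot (at 2.49 m from the left end) as the axis so the support reaction has zero arm there.
Box: 17.7 × 10 = 177 N down at 5.07 m → arm 2.58 m, τ = 177 × 2.58 = 456.7 N·m clockwise.
Net moment of known loads = 456.7 N·m clockwise.
An unknown mass m at 1.75 m has arm 0.74 m; its moment is m·g·0.74 counterclockwise.
Setting net torque to zero: m × 10 × 0.74 = 456.7 → m = 456.7 / (10 × 0.74) = 61.7 kg.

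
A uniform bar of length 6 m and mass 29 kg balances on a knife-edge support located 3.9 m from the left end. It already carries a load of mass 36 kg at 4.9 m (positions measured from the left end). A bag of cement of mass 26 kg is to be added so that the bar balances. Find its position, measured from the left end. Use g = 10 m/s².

Choose the knife-edge support (at 3.9 m from the left end) as the axis so the support reaction has zero arm there.
Beam weight: 29 × 10 = 290 N down at 3 m → arm 0.9 m, τ = 290 × 0.9 = 261 N·m counterclockwise.
Load: 36 × 10 = 360 N down at 4.9 m → arm 1 m, τ = 360 × 1 = 360 N·m clockwise.
Net moment of existing loads = 99 N·m clockwise.
The bag of cement weighs 26 × 10 = 260 N and must supply an equal counterclockwise moment, so its lever arm about the knife-edge support is 99 / 260 = 0.381 m.
That puts it at 3.9 − 0.381 = 3.52 m from the left end.

x ≈ 3.52 m from the left end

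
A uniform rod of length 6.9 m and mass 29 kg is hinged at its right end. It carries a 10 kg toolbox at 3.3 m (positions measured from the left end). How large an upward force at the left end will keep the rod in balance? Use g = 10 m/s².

F ≈ 197 N

About the right end:
Beam weight: 29 × 10 = 290 N down at 3.45 m → arm 3.45 m, τ = 290 × 3.45 = 1000 N·m counterclockwise.
Toolbox: 10 × 10 = 100 N down at 3.3 m → arm 3.6 m, τ = 100 × 3.6 = 360 N·m counterclockwise.
Net moment of the loads = 1360 N·m counterclockwise.
The upward force F acts at the left end, arm 6.9 m, giving F × 6.9 clockwise.
Setting net torque to zero: F × 6.9 = 1360 → F = 1360 / 6.9 = 197 N.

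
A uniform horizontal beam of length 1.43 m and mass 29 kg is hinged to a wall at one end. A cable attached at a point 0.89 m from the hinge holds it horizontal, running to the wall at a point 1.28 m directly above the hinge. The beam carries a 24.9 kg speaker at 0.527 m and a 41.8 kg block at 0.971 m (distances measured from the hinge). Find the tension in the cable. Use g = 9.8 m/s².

T ≈ 998 N

Taking torques about the hinge:
Beam weight: 29 × 9.8 = 284.2 N down at 0.715 m → arm 0.715 m, τ = 284.2 × 0.715 = 203.2 N·m clockwise.
Speaker: 24.9 × 9.8 = 244 N down at 0.527 m → arm 0.527 m, τ = 244 × 0.527 = 128.6 N·m clockwise.
Block: 41.8 × 9.8 = 409.6 N down at 0.971 m → arm 0.971 m, τ = 409.6 × 0.971 = 397.7 N·m clockwise.
Total clockwise load moment = 729.5 N·m.
The cable tension T acts at 0.89 m; only its component perpendicular to the beam, T sinθ, produces torque. sinθ = h/√(h²+d²) = 1.28/√(1.28²+0.89²) = 0.821.
Balancing moments: T × 0.89 × 0.821 = 729.5, giving T = 729.5 / 0.7307 = 998 N.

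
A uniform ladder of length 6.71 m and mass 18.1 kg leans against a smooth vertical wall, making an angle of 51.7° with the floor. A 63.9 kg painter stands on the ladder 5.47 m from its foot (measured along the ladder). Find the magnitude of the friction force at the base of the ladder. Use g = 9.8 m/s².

f ≈ 473 N

Taking torques about the foot of the ladder:
Ladder weight 18.1×9.8 = 177.4 N acts at 3.355 m along the ladder; its horizontal arm is 3.355·cos51.7° = 2.079 m → τ = 368.8 N·m clockwise.
Painter: 63.9×9.8 = 626.2 N at 5.47 m → arm 3.39 m → τ = 2123 N·m clockwise.
Wall normal N acts horizontally at the top; its moment arm is the height L sinθ = 6.71·sin51.7° = 5.266 m, counterclockwise.
Balancing moments: N × 5.266 = 2492, giving N = 473 N.
ΣFx = 0: friction at the foot balances the wall's push, so f = N_wall = 473 N.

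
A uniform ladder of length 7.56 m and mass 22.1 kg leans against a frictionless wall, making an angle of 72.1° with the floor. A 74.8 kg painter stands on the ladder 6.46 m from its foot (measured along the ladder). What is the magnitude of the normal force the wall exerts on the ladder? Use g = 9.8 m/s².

Sum moments about the foot of the ladder (the floor normal and friction both act there and drop out).
Ladder weight 22.1×9.8 = 216.6 N acts at 3.78 m along the ladder; its horizontal arm is 3.78·cos72.1° = 1.162 m → τ = 251.7 N·m clockwise.
Painter: 74.8×9.8 = 733 N at 6.46 m → arm 1.986 m → τ = 1456 N·m clockwise.
Wall normal N acts horizontally at the top; its moment arm is the height L sinθ = 7.56·sin72.1° = 7.194 m, counterclockwise.
Setting net torque to zero: N × 7.194 = 1708 → N = 237 N.

N_wall ≈ 237 N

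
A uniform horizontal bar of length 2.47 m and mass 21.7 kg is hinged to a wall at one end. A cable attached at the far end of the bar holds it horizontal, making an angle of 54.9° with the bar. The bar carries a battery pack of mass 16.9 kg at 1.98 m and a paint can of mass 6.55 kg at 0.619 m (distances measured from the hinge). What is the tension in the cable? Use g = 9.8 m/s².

T ≈ 312 N

Taking torques about the hinge:
Beam weight: 21.7 × 9.8 = 212.7 N down at 1.235 m → arm 1.235 m, τ = 212.7 × 1.235 = 262.7 N·m clockwise.
Battery pack: 16.9 × 9.8 = 165.6 N down at 1.98 m → arm 1.98 m, τ = 165.6 × 1.98 = 327.9 N·m clockwise.
Paint can: 6.55 × 9.8 = 64.19 N down at 0.619 m → arm 0.619 m, τ = 64.19 × 0.619 = 39.73 N·m clockwise.
Total clockwise load moment = 630.3 N·m.
The cable tension T acts at 2.47 m; only its component perpendicular to the bar, T sinθ, produces torque. sin 54.9° = 0.8181.
Στ = 0 ⇒ T × 2.47 × 0.8181 = 630.3 ⇒ T = 630.3 / 2.021 = 312 N.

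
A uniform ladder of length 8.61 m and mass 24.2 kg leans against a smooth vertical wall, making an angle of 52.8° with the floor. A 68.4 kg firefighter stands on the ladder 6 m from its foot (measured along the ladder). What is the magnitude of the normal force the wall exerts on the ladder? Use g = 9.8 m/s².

Sum moments about the foot of the ladder (the floor normal and friction both act there and drop out).
Ladder weight 24.2×9.8 = 237.2 N acts at 4.305 m along the ladder; its horizontal arm is 4.305·cos52.8° = 2.603 m → τ = 617.4 N·m clockwise.
Firefighter: 68.4×9.8 = 670.3 N at 6 m → arm 3.628 m → τ = 2432 N·m clockwise.
Wall normal N acts horizontally at the top; its moment arm is the height L sinθ = 8.61·sin52.8° = 6.858 m, counterclockwise.
Setting net torque to zero: N × 6.858 = 3049 → N = 445 N.

N_wall ≈ 445 N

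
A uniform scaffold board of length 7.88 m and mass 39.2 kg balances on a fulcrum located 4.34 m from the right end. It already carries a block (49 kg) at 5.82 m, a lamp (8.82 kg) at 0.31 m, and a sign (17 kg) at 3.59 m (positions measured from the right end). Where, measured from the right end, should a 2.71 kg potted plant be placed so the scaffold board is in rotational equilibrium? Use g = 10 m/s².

About the fulcrum (at 4.34 m from the right end):
Beam weight: 39.2 × 10 = 392 N down at 3.94 m → arm 0.4 m, τ = 392 × 0.4 = 156.8 N·m clockwise.
Block: 49 × 10 = 490 N down at 5.82 m → arm 1.48 m, τ = 490 × 1.48 = 725.2 N·m counterclockwise.
Lamp: 8.82 × 10 = 88.2 N down at 0.31 m → arm 4.03 m, τ = 88.2 × 4.03 = 355.4 N·m clockwise.
Sign: 17 × 10 = 170 N down at 3.59 m → arm 0.75 m, τ = 170 × 0.75 = 127.5 N·m clockwise.
Net moment of existing loads = 85.5 N·m counterclockwise.
The potted plant weighs 2.71 × 10 = 27.1 N and must supply an equal clockwise moment, so its lever arm about the fulcrum is 85.5 / 27.1 = 3.15 m.
That puts it at 4.34 − 3.15 = 1.19 m from the right end.

x ≈ 1.19 m from the right end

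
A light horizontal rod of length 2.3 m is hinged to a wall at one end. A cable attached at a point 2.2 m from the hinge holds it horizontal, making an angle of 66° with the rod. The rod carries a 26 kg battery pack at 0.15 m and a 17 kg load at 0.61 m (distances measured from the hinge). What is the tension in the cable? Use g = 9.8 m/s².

Choose the hinge as the axis so the unknown hinge reaction has zero arm there.
Battery pack: 26 × 9.8 = 254.8 N down at 0.15 m → arm 0.15 m, τ = 254.8 × 0.15 = 38.22 N·m clockwise.
Load: 17 × 9.8 = 166.6 N down at 0.61 m → arm 0.61 m, τ = 166.6 × 0.61 = 101.6 N·m clockwise.
Total clockwise load moment = 139.8 N·m.
The cable tension T acts at 2.2 m; only its component perpendicular to the rod, T sinθ, produces torque. sin 66° = 0.9135.
Setting net torque to zero: T × 2.2 × 0.9135 = 139.8 → T = 139.8 / 2.01 = 69.6 N.

T ≈ 69.6 N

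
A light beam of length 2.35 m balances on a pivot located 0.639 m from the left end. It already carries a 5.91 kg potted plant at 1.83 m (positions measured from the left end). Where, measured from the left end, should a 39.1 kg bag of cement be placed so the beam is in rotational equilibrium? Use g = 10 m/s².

x ≈ 0.459 m from the left end

Taking torques about the pivot (at 0.639 m from the left end):
Potted plant: 5.91 × 10 = 59.1 N down at 1.83 m → arm 1.191 m, τ = 59.1 × 1.191 = 70.39 N·m clockwise.
Net moment of existing loads = 70.39 N·m clockwise.
The bag of cement weighs 39.1 × 10 = 391 N and must supply an equal counterclockwise moment, so its lever arm about the pivot is 70.39 / 391 = 0.18 m.
That puts it at 0.639 − 0.18 = 0.459 m from the left end.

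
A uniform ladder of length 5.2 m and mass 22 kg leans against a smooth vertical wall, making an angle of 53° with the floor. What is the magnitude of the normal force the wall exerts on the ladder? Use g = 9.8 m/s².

N_wall ≈ 81.2 N

Taking torques about the foot of the ladder:
Ladder weight 22×9.8 = 215.6 N acts at 2.6 m along the ladder; its horizontal arm is 2.6·cos53° = 1.565 m → τ = 337.4 N·m clockwise.
Wall normal N acts horizontally at the top; its moment arm is the height L sinθ = 5.2·sin53° = 4.153 m, counterclockwise.
Balancing moments: N × 4.153 = 337.4, giving N = 81.2 N.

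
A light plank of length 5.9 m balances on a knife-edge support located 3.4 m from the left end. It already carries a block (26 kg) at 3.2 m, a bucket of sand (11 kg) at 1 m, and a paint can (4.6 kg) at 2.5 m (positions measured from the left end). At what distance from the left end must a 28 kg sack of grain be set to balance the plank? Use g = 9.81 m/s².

x ≈ 4.68 m from the left end

Take moments about the knife-edge support (at 3.4 m from the left end).
Block: 26 × 9.81 = 255.1 N down at 3.2 m → arm 0.2 m, τ = 255.1 × 0.2 = 51.02 N·m counterclockwise.
Bucket of sand: 11 × 9.81 = 107.9 N down at 1 m → arm 2.4 m, τ = 107.9 × 2.4 = 259 N·m counterclockwise.
Paint can: 4.6 × 9.81 = 45.13 N down at 2.5 m → arm 0.9 m, τ = 45.13 × 0.9 = 40.62 N·m counterclockwise.
Net moment of existing loads = 350.6 N·m counterclockwise.
The sack of grain weighs 28 × 9.81 = 274.7 N and must supply an equal clockwise moment, so its lever arm about the knife-edge support is 350.6 / 274.7 = 1.28 m.
That puts it at 3.4 + 1.28 = 4.68 m from the left end.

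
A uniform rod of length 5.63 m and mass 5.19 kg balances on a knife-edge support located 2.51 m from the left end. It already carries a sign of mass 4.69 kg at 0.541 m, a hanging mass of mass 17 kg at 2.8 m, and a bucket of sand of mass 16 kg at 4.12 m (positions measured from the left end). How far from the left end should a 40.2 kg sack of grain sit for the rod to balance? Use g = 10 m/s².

About the knife-edge support (at 2.51 m from the left end):
Beam weight: 5.19 × 10 = 51.9 N down at 2.815 m → arm 0.305 m, τ = 51.9 × 0.305 = 15.83 N·m clockwise.
Sign: 4.69 × 10 = 46.9 N down at 0.541 m → arm 1.969 m, τ = 46.9 × 1.969 = 92.35 N·m counterclockwise.
Hanging mass: 17 × 10 = 170 N down at 2.8 m → arm 0.29 m, τ = 170 × 0.29 = 49.3 N·m clockwise.
Bucket of sand: 16 × 10 = 160 N down at 4.12 m → arm 1.61 m, τ = 160 × 1.61 = 257.6 N·m clockwise.
Net moment of existing loads = 230.4 N·m clockwise.
The sack of grain weighs 40.2 × 10 = 402 N and must supply an equal counterclockwise moment, so its lever arm about the knife-edge support is 230.4 / 402 = 0.573 m.
That puts it at 2.51 − 0.573 = 1.94 m from the left end.

x ≈ 1.94 m from the left end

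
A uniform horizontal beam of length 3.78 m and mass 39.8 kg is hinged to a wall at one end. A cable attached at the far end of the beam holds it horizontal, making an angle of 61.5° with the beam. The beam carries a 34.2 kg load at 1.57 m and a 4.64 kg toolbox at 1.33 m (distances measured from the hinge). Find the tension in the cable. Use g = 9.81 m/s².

Choose the hinge as the axis so the unknown hinge reaction has zero arm there.
Beam weight: 39.8 × 9.81 = 390.4 N down at 1.89 m → arm 1.89 m, τ = 390.4 × 1.89 = 737.9 N·m clockwise.
Load: 34.2 × 9.81 = 335.5 N down at 1.57 m → arm 1.57 m, τ = 335.5 × 1.57 = 526.7 N·m clockwise.
Toolbox: 4.64 × 9.81 = 45.52 N down at 1.33 m → arm 1.33 m, τ = 45.52 × 1.33 = 60.54 N·m clockwise.
Total clockwise load moment = 1325 N·m.
The cable tension T acts at 3.78 m; only its component perpendicular to the beam, T sinθ, produces torque. sin 61.5° = 0.8788.
Balancing moments: T × 3.78 × 0.8788 = 1325, giving T = 1325 / 3.322 = 399 N.

T ≈ 399 N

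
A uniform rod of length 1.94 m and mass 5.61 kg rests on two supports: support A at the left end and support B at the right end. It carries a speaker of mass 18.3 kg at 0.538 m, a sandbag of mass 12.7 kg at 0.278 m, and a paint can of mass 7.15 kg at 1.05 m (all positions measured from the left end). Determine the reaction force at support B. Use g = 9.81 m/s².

Take moments about support A.
Beam weight: 5.61 × 9.81 = 55.03 N down at 0.97 m → arm 0.97 m, τ = 55.03 × 0.97 = 53.38 N·m clockwise.
Speaker: 18.3 × 9.81 = 179.5 N down at 0.538 m → arm 0.538 m, τ = 179.5 × 0.538 = 96.57 N·m clockwise.
Sandbag: 12.7 × 9.81 = 124.6 N down at 0.278 m → arm 0.278 m, τ = 124.6 × 0.278 = 34.64 N·m clockwise.
Paint can: 7.15 × 9.81 = 70.14 N down at 1.05 m → arm 1.05 m, τ = 70.14 × 1.05 = 73.65 N·m clockwise.
Net load moment about support A = 258.2 N·m clockwise.
Reaction R at support B is upward at 1.94 m, arm 1.94 m → moment R × 1.94 counterclockwise.
Στ = 0 ⇒ R × 1.94 = 258.2 ⇒ R = 133 N.

R_B ≈ 133 N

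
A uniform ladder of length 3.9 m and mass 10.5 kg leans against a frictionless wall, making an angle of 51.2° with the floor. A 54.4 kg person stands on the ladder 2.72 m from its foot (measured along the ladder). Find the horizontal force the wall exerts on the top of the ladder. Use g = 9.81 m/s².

N_wall ≈ 341 N

About the foot of the ladder:
Ladder weight 10.5×9.81 = 103 N acts at 1.95 m along the ladder; its horizontal arm is 1.95·cos51.2° = 1.222 m → τ = 125.9 N·m clockwise.
Person: 54.4×9.81 = 533.7 N at 2.72 m → arm 1.704 m → τ = 909.4 N·m clockwise.
Wall normal N acts horizontally at the top; its moment arm is the height L sinθ = 3.9·sin51.2° = 3.039 m, counterclockwise.
For rotational equilibrium, N × 3.039 = 1035, so N = 341 N.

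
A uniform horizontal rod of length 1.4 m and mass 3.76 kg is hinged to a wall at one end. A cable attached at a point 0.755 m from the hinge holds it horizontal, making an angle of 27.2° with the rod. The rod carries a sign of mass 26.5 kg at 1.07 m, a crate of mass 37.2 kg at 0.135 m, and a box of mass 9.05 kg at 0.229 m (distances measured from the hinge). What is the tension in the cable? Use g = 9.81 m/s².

T ≈ 1080 N

Take moments about the hinge.
Beam weight: 3.76 × 9.81 = 36.89 N down at 0.7 m → arm 0.7 m, τ = 36.89 × 0.7 = 25.82 N·m clockwise.
Sign: 26.5 × 9.81 = 260 N down at 1.07 m → arm 1.07 m, τ = 260 × 1.07 = 278.2 N·m clockwise.
Crate: 37.2 × 9.81 = 364.9 N down at 0.135 m → arm 0.135 m, τ = 364.9 × 0.135 = 49.26 N·m clockwise.
Box: 9.05 × 9.81 = 88.78 N down at 0.229 m → arm 0.229 m, τ = 88.78 × 0.229 = 20.33 N·m clockwise.
Total clockwise load moment = 373.6 N·m.
The cable tension T acts at 0.755 m; only its component perpendicular to the rod, T sinθ, produces torque. sin 27.2° = 0.4571.
Balancing moments: T × 0.755 × 0.4571 = 373.6, giving T = 373.6 / 0.3451 = 1080 N.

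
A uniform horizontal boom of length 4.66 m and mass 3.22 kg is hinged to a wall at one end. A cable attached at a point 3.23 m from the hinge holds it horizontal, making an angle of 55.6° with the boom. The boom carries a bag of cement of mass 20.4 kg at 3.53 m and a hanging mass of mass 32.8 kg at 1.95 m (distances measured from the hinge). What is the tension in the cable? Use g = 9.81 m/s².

T ≈ 528 N

Take moments about the hinge.
Beam weight: 3.22 × 9.81 = 31.59 N down at 2.33 m → arm 2.33 m, τ = 31.59 × 2.33 = 73.6 N·m clockwise.
Bag of cement: 20.4 × 9.81 = 200.1 N down at 3.53 m → arm 3.53 m, τ = 200.1 × 3.53 = 706.4 N·m clockwise.
Hanging mass: 32.8 × 9.81 = 321.8 N down at 1.95 m → arm 1.95 m, τ = 321.8 × 1.95 = 627.5 N·m clockwise.
Total clockwise load moment = 1408 N·m.
The cable tension T acts at 3.23 m; only its component perpendicular to the boom, T sinθ, produces torque. sin 55.6° = 0.8251.
For rotational equilibrium, T × 3.23 × 0.8251 = 1408, so T = 1408 / 2.665 = 528 N.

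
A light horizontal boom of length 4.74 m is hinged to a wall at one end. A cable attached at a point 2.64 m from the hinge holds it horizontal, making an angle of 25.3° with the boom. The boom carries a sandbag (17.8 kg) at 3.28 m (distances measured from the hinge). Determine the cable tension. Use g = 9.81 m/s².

Take moments about the hinge.
Sandbag: 17.8 × 9.81 = 174.6 N down at 3.28 m → arm 3.28 m, τ = 174.6 × 3.28 = 572.7 N·m clockwise.
Total clockwise load moment = 572.7 N·m.
The cable tension T acts at 2.64 m; only its component perpendicular to the boom, T sinθ, produces torque. sin 25.3° = 0.4274.
Στ = 0 ⇒ T × 2.64 × 0.4274 = 572.7 ⇒ T = 572.7 / 1.128 = 508 N.

T ≈ 508 N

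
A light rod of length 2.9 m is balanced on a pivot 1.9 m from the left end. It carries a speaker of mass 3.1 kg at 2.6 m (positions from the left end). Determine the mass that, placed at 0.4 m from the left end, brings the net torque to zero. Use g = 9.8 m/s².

Sum moments about the pivot (at 1.9 m from the left end) (the support reaction has zero arm there).
Speaker: 3.1 × 9.8 = 30.38 N down at 2.6 m → arm 0.7 m, τ = 30.38 × 0.7 = 21.27 N·m clockwise.
Net moment of known loads = 21.27 N·m clockwise.
An unknown mass m at 0.4 m has arm 1.5 m; its moment is m·g·1.5 counterclockwise.
Στ = 0 ⇒ m × 9.8 × 1.5 = 21.27 ⇒ m = 21.27 / (9.8 × 1.5) = 1.45 kg.

m ≈ 1.45 kg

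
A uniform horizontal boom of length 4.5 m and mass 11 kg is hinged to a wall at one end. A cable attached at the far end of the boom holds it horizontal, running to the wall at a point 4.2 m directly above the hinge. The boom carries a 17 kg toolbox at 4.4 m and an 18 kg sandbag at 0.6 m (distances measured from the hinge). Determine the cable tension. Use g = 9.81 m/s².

Sum moments about the hinge (the unknown hinge reaction has zero arm there).
Beam weight: 11 × 9.81 = 107.9 N down at 2.25 m → arm 2.25 m, τ = 107.9 × 2.25 = 242.8 N·m clockwise.
Toolbox: 17 × 9.81 = 166.8 N down at 4.4 m → arm 4.4 m, τ = 166.8 × 4.4 = 733.9 N·m clockwise.
Sandbag: 18 × 9.81 = 176.6 N down at 0.6 m → arm 0.6 m, τ = 176.6 × 0.6 = 106 N·m clockwise.
Total clockwise load moment = 1083 N·m.
The cable tension T acts at 4.5 m; only its component perpendicular to the boom, T sinθ, produces torque. sinθ = h/√(h²+d²) = 4.2/√(4.2²+4.5²) = 0.6823.
Setting net torque to zero: T × 4.5 × 0.6823 = 1083 → T = 1083 / 3.07 = 353 N.

T ≈ 353 N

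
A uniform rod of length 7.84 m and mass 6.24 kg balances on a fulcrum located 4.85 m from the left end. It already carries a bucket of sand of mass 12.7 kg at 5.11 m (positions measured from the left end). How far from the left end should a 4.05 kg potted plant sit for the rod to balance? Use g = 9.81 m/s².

Taking torques about the fulcrum (at 4.85 m from the left end):
Beam weight: 6.24 × 9.81 = 61.21 N down at 3.92 m → arm 0.93 m, τ = 61.21 × 0.93 = 56.93 N·m counterclockwise.
Bucket of sand: 12.7 × 9.81 = 124.6 N down at 5.11 m → arm 0.26 m, τ = 124.6 × 0.26 = 32.4 N·m clockwise.
Net moment of existing loads = 24.53 N·m counterclockwise.
The potted plant weighs 4.05 × 9.81 = 39.73 N and must supply an equal clockwise moment, so its lever arm about the fulcrum is 24.53 / 39.73 = 0.617 m.
That puts it at 4.85 + 0.617 = 5.47 m from the left end.

x ≈ 5.47 m from the left end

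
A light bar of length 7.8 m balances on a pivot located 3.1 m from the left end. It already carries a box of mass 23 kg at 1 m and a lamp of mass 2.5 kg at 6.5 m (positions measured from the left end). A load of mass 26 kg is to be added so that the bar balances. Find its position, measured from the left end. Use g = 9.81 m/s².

Taking torques about the pivot (at 3.1 m from the left end):
Box: 23 × 9.81 = 225.6 N down at 1 m → arm 2.1 m, τ = 225.6 × 2.1 = 473.8 N·m counterclockwise.
Lamp: 2.5 × 9.81 = 24.53 N down at 6.5 m → arm 3.4 m, τ = 24.53 × 3.4 = 83.4 N·m clockwise.
Net moment of existing loads = 390.4 N·m counterclockwise.
The load weighs 26 × 9.81 = 255.1 N and must supply an equal clockwise moment, so its lever arm about the pivot is 390.4 / 255.1 = 1.53 m.
That puts it at 3.1 + 1.53 = 4.63 m from the left end.

x ≈ 4.63 m from the left end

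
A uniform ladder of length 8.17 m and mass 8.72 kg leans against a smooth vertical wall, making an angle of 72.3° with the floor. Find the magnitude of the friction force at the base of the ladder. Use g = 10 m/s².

f ≈ 13.9 N

Sum moments about the foot of the ladder (the floor normal and friction both act there and drop out).
Ladder weight 8.72×10 = 87.2 N acts at 4.085 m along the ladder; its horizontal arm is 4.085·cos72.3° = 1.242 m → τ = 108.3 N·m clockwise.
Wall normal N acts horizontally at the top; its moment arm is the height L sinθ = 8.17·sin72.3° = 7.783 m, counterclockwise.
Balancing moments: N × 7.783 = 108.3, giving N = 13.9 N.
ΣFx = 0: friction at the foot balances the wall's push, so f = N_wall = 13.9 N.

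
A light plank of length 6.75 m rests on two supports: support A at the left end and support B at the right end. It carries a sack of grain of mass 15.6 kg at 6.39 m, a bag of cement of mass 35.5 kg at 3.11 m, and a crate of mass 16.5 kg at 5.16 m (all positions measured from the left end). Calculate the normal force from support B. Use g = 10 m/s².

R_B ≈ 437 N

Sum moments about support A (its reaction then has zero moment arm).
Sack of grain: 15.6 × 10 = 156 N down at 6.39 m → arm 6.39 m, τ = 156 × 6.39 = 996.8 N·m clockwise.
Bag of cement: 35.5 × 10 = 355 N down at 3.11 m → arm 3.11 m, τ = 355 × 3.11 = 1104 N·m clockwise.
Crate: 16.5 × 10 = 165 N down at 5.16 m → arm 5.16 m, τ = 165 × 5.16 = 851.4 N·m clockwise.
Net load moment about support A = 2952 N·m clockwise.
Reaction R at support B is upward at 6.75 m, arm 6.75 m → moment R × 6.75 counterclockwise.
Balancing moments: R × 6.75 = 2952, giving R = 437 N.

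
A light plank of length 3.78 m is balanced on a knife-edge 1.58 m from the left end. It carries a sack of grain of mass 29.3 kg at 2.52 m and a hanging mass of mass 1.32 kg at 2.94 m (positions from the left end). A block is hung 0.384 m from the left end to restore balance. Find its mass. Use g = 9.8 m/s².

m ≈ 24.5 kg

About the knife-edge (at 1.58 m from the left end):
Sack of grain: 29.3 × 9.8 = 287.1 N down at 2.52 m → arm 0.94 m, τ = 287.1 × 0.94 = 269.9 N·m clockwise.
Hanging mass: 1.32 × 9.8 = 12.94 N down at 2.94 m → arm 1.36 m, τ = 12.94 × 1.36 = 17.6 N·m clockwise.
Net moment of known loads = 287.5 N·m clockwise.
An unknown mass m at 0.384 m has arm 1.196 m; its moment is m·g·1.196 counterclockwise.
For rotational equilibrium, m × 9.8 × 1.196 = 287.5, so m = 287.5 / (9.8 × 1.196) = 24.5 kg.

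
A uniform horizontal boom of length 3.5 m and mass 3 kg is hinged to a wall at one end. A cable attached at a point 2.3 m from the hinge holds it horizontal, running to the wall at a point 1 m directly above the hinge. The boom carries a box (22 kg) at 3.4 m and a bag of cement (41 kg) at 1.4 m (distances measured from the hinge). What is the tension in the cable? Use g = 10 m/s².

Choose the hinge as the axis so the unknown hinge reaction has zero arm there.
Beam weight: 3 × 10 = 30 N down at 1.75 m → arm 1.75 m, τ = 30 × 1.75 = 52.5 N·m clockwise.
Box: 22 × 10 = 220 N down at 3.4 m → arm 3.4 m, τ = 220 × 3.4 = 748 N·m clockwise.
Bag of cement: 41 × 10 = 410 N down at 1.4 m → arm 1.4 m, τ = 410 × 1.4 = 574 N·m clockwise.
Total clockwise load moment = 1374 N·m.
The cable tension T acts at 2.3 m; only its component perpendicular to the boom, T sinθ, produces torque. sinθ = h/√(h²+d²) = 1/√(1²+2.3²) = 0.3987.
Στ = 0 ⇒ T × 2.3 × 0.3987 = 1374 ⇒ T = 1374 / 0.917 = 1500 N.

T ≈ 1500 N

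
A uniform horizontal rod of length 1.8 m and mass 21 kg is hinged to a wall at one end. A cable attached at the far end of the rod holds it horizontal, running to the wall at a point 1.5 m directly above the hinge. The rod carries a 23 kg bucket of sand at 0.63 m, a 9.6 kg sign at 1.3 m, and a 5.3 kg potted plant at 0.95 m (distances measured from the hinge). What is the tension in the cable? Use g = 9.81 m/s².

Take moments about the hinge.
Beam weight: 21 × 9.81 = 206 N down at 0.9 m → arm 0.9 m, τ = 206 × 0.9 = 185.4 N·m clockwise.
Bucket of sand: 23 × 9.81 = 225.6 N down at 0.63 m → arm 0.63 m, τ = 225.6 × 0.63 = 142.1 N·m clockwise.
Sign: 9.6 × 9.81 = 94.18 N down at 1.3 m → arm 1.3 m, τ = 94.18 × 1.3 = 122.4 N·m clockwise.
Potted plant: 5.3 × 9.81 = 51.99 N down at 0.95 m → arm 0.95 m, τ = 51.99 × 0.95 = 49.39 N·m clockwise.
Total clockwise load moment = 499.3 N·m.
The cable tension T acts at 1.8 m; only its component perpendicular to the rod, T sinθ, produces torque. sinθ = h/√(h²+d²) = 1.5/√(1.5²+1.8²) = 0.6402.
For rotational equilibrium, T × 1.8 × 0.6402 = 499.3, so T = 499.3 / 1.152 = 433 N.

T ≈ 433 N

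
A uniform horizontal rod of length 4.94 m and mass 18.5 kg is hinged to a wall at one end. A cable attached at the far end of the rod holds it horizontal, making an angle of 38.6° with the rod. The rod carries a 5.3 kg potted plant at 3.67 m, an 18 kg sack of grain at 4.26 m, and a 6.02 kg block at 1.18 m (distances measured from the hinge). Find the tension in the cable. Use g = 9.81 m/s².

Taking torques about the hinge:
Beam weight: 18.5 × 9.81 = 181.5 N down at 2.47 m → arm 2.47 m, τ = 181.5 × 2.47 = 448.3 N·m clockwise.
Potted plant: 5.3 × 9.81 = 51.99 N down at 3.67 m → arm 3.67 m, τ = 51.99 × 3.67 = 190.8 N·m clockwise.
Sack of grain: 18 × 9.81 = 176.6 N down at 4.26 m → arm 4.26 m, τ = 176.6 × 4.26 = 752.3 N·m clockwise.
Block: 6.02 × 9.81 = 59.06 N down at 1.18 m → arm 1.18 m, τ = 59.06 × 1.18 = 69.69 N·m clockwise.
Total clockwise load moment = 1461 N·m.
The cable tension T acts at 4.94 m; only its component perpendicular to the rod, T sinθ, produces torque. sin 38.6° = 0.6239.
Setting net torque to zero: T × 4.94 × 0.6239 = 1461 → T = 1461 / 3.082 = 474 N.

T ≈ 474 N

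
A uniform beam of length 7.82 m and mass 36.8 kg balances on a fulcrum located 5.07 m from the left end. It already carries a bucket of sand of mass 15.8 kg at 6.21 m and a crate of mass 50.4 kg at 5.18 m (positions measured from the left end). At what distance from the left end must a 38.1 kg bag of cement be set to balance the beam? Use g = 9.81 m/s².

x ≈ 5.57 m from the left end

Take moments about the fulcrum (at 5.07 m from the left end).
Beam weight: 36.8 × 9.81 = 361 N down at 3.91 m → arm 1.16 m, τ = 361 × 1.16 = 418.8 N·m counterclockwise.
Bucket of sand: 15.8 × 9.81 = 155 N down at 6.21 m → arm 1.14 m, τ = 155 × 1.14 = 176.7 N·m clockwise.
Crate: 50.4 × 9.81 = 494.4 N down at 5.18 m → arm 0.11 m, τ = 494.4 × 0.11 = 54.38 N·m clockwise.
Net moment of existing loads = 187.7 N·m counterclockwise.
The bag of cement weighs 38.1 × 9.81 = 373.8 N and must supply an equal clockwise moment, so its lever arm about the fulcrum is 187.7 / 373.8 = 0.502 m.
That puts it at 5.07 + 0.502 = 5.57 m from the left end.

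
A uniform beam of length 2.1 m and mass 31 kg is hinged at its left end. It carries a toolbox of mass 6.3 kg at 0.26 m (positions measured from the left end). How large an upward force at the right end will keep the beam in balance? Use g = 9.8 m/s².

Choose the left end as the axis so the unknown pivot reaction has zero arm there.
Beam weight: 31 × 9.8 = 303.8 N down at 1.05 m → arm 1.05 m, τ = 303.8 × 1.05 = 319 N·m clockwise.
Toolbox: 6.3 × 9.8 = 61.74 N down at 0.26 m → arm 0.26 m, τ = 61.74 × 0.26 = 16.05 N·m clockwise.
Net moment of the loads = 335.1 N·m clockwise.
The upward force F acts at the right end, arm 2.1 m, giving F × 2.1 counterclockwise.
Balancing moments: F × 2.1 = 335.1, giving F = 335.1 / 2.1 = 160 N.

F ≈ 160 N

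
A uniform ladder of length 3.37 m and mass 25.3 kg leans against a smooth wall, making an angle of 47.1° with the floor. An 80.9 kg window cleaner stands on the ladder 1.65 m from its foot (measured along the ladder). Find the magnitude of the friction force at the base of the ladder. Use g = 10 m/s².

Choose the foot of the ladder as the axis so the floor normal and friction both act there and drop out.
Ladder weight 25.3×10 = 253 N acts at 1.685 m along the ladder; its horizontal arm is 1.685·cos47.1° = 1.147 m → τ = 290.2 N·m clockwise.
Window cleaner: 80.9×10 = 809 N at 1.65 m → arm 1.123 m → τ = 908.5 N·m clockwise.
Wall normal N acts horizontally at the top; its moment arm is the height L sinθ = 3.37·sin47.1° = 2.469 m, counterclockwise.
Balancing moments: N × 2.469 = 1199, giving N = 486 N.
ΣFx = 0: friction at the foot balances the wall's push, so f = N_wall = 486 N.

f ≈ 486 N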